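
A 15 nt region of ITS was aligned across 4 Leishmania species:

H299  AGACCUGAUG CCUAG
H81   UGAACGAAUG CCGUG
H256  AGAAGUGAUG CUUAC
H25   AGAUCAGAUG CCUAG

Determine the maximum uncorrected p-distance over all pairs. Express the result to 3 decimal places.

0.533

Pairwise Hamming distances:
  H299 vs H81: 6
  H299 vs H256: 4
  H299 vs H25: 2
  H81 vs H256: 8
  H81 vs H25: 6
  H256 vs H25: 5
The largest is 8 mismatches, between H81 and H256; p = 8/15 = 0.533.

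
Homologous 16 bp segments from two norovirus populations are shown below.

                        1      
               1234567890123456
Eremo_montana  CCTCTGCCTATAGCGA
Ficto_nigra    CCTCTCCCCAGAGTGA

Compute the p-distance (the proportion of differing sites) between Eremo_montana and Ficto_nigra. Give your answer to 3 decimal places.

Mismatches occur at site 6 (G↔C), site 9 (T↔C), site 11 (T↔G), site 14 (C↔T).
There are 4 differences over 16 sites, so p = 4/16 = 0.250.

0.250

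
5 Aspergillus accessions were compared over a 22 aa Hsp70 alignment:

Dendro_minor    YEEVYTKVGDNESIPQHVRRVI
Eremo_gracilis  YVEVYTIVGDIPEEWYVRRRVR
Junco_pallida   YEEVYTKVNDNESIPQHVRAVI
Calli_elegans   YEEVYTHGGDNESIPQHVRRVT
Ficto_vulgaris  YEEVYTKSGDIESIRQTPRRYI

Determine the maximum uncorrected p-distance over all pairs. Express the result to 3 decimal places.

Pairwise Hamming distances:
  Dendro_minor vs Eremo_gracilis: 11
  Dendro_minor vs Junco_pallida: 2
  Dendro_minor vs Calli_elegans: 3
  Dendro_minor vs Ficto_vulgaris: 6
  Eremo_gracilis vs Junco_pallida: 13
  Eremo_gracilis vs Calli_elegans: 12
  Eremo_gracilis vs Ficto_vulgaris: 12
  Junco_pallida vs Calli_elegans: 5
  Junco_pallida vs Ficto_vulgaris: 8
  Calli_elegans vs Ficto_vulgaris: 8
The largest is 13 mismatches, between Eremo_gracilis and Junco_pallida; p = 13/22 = 0.591.

0.591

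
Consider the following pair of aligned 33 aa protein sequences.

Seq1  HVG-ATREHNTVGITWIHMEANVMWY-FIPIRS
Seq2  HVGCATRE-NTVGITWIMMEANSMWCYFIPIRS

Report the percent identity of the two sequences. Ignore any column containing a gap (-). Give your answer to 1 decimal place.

90.0%

Excluding the 3 gap columns leaves 30 comparable sites.
Mismatches occur at site 18 (H↔M), site 23 (V↔S), site 26 (Y↔C).
27 of the 30 comparable sites match, so the percent identity is 27/30 × 100 = 90.0%.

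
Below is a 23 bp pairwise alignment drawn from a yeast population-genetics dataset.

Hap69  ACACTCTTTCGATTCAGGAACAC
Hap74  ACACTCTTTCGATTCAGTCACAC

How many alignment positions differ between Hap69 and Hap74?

Differing sites — 18:G/T; 19:A/C.
That gives 2 mismatches out of 23 aligned sites, so the Hamming distance is 2.

2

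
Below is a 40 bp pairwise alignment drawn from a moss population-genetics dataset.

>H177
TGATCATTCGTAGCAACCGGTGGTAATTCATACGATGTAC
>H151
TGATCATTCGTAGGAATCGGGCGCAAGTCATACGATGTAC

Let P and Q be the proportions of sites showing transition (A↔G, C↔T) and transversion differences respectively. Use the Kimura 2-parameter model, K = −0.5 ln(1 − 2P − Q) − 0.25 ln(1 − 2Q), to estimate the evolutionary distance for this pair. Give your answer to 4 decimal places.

The sequences differ at positions 14 (C/G, transversion), 17 (C/T, transition), 21 (T/G, transversion), 22 (G/C, transversion), 24 (T/C, transition), 27 (T/G, transversion).
Of the 6 differences, 2 transitions and 4 transversions over 40 sites: P = 2/40 = 0.050000, Q = 4/40 = 0.100000.
d = −0.5·ln(0.800000) − 0.25·ln(0.800000) = −0.5·(-0.223144) − 0.25·(-0.223144) = 0.1674.

0.1674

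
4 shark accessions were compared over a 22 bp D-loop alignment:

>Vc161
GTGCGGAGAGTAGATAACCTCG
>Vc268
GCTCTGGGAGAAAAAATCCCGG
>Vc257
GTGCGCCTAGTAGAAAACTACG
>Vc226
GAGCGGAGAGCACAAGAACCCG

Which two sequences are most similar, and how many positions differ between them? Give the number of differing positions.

Pairwise Hamming distances:
  Vc161 vs Vc268: 10
  Vc161 vs Vc257: 6
  Vc161 vs Vc226: 7
  Vc268 vs Vc257: 12
  Vc268 vs Vc226: 10
  Vc257 vs Vc226: 10
The smallest is 6, between Vc161 and Vc257.

6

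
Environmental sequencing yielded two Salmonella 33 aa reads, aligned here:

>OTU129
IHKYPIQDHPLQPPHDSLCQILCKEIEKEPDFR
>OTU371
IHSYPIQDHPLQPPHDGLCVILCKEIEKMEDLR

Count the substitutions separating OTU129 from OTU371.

6

The sequences differ at positions 3 (K/S), 17 (S/G), 20 (Q/V), 29 (E/M), 30 (P/E), 32 (F/L).
That gives 6 mismatches out of 33 aligned sites, so the Hamming distance is 6.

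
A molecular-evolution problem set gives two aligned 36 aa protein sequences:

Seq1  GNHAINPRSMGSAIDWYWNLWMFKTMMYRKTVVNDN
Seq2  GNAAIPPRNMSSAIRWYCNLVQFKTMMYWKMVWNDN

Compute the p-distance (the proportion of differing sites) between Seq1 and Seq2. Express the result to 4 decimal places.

0.3056

Differing sites — 3:H/A; 6:N/P; 9:S/N; 11:G/S; 15:D/R; 18:W/C; 21:W/V; 22:M/Q; 29:R/W; 31:T/M; 33:V/W.
There are 11 differences over 36 sites, so p = 11/36 = 0.3056.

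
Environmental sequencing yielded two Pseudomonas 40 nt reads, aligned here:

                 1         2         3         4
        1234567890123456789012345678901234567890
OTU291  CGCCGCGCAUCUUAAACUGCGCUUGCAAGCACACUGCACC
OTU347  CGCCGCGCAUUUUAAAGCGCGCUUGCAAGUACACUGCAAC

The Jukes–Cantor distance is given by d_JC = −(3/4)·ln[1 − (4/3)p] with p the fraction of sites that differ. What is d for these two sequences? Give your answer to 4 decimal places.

0.1367

Mismatches occur at site 11 (C/U), site 17 (C/G), site 18 (U/C), site 30 (C/U), site 39 (C/A).
p = 5/40 = 0.125000.
d = −0.75 · ln(1 − (4/3)·0.125000) = −0.75 · ln(0.833333) = −0.75 · (-0.182322) = 0.1367.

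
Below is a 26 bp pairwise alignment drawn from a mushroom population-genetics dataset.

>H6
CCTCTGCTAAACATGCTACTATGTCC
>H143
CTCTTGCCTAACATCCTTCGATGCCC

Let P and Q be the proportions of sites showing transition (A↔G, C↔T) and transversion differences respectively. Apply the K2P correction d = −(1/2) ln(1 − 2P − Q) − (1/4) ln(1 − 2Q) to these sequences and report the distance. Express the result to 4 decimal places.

0.4785

The sequences differ at positions 2 (C/T, transition), 3 (T/C, transition), 4 (C/T, transition), 8 (T/C, transition), 9 (A/T, transversion), 15 (G/C, transversion), 18 (A/T, transversion), 20 (T/G, transversion), 24 (T/C, transition).
Of the 9 differences, 5 transitions and 4 transversions over 26 sites: P = 5/26 = 0.192308, Q = 4/26 = 0.153846.
d = −0.5·ln(0.461538) − 0.25·ln(0.692308) = −0.5·(-0.773191) − 0.25·(-0.367724) = 0.4785.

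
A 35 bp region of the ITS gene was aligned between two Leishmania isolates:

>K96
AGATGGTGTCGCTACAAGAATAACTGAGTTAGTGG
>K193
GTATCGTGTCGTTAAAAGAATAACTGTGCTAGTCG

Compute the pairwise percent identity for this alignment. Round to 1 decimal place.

77.1%

Differing sites — 1:A/G; 2:G/T; 5:G/C; 12:C/T; 15:C/A; 27:A/T; 29:T/C; 34:G/C.
27 of the 35 sites match, so the percent identity is 27/35 × 100 = 77.1%.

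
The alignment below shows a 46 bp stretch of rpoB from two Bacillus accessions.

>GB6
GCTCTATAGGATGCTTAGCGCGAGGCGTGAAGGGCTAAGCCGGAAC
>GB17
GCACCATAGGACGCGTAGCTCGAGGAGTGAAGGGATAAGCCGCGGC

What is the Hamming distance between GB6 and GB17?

The sequences differ at positions 3 (T/A), 5 (T/C), 12 (T/C), 15 (T/G), 20 (G/T), 26 (C/A), 35 (C/A), 43 (G/C), 44 (A/G), 45 (A/G).
That gives 10 mismatches out of 46 aligned sites, so the Hamming distance is 10.

10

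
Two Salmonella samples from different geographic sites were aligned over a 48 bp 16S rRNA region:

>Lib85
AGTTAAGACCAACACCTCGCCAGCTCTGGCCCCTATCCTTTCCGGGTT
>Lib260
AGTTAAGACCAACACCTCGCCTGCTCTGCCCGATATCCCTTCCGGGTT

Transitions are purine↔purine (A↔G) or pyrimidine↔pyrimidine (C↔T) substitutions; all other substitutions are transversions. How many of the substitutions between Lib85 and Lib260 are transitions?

The sequences differ at positions 22 (A/T, transversion), 29 (G/C, transversion), 32 (C/G, transversion), 33 (C/A, transversion), 39 (T/C, transition).
Of the 5 differences, 1 transition and 4 transversions, so the answer is 1.

1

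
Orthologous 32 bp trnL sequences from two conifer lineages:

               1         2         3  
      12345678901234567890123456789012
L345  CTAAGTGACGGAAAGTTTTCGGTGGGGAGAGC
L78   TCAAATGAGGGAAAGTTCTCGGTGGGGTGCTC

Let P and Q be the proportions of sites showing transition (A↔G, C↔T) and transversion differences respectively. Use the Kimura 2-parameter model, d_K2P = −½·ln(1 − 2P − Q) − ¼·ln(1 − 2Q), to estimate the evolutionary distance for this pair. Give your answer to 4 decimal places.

The sequences differ at positions 1 (C/T, transition), 2 (T/C, transition), 5 (G/A, transition), 9 (C/G, transversion), 18 (T/C, transition), 28 (A/T, transversion), 30 (A/C, transversion), 31 (G/T, transversion).
Of the 8 differences, 4 transitions and 4 transversions over 32 sites: P = 4/32 = 0.125000, Q = 4/32 = 0.125000.
d = −0.5·ln(0.625000) − 0.25·ln(0.750000) = −0.5·(-0.470004) − 0.25·(-0.287682) = 0.3069.

0.3069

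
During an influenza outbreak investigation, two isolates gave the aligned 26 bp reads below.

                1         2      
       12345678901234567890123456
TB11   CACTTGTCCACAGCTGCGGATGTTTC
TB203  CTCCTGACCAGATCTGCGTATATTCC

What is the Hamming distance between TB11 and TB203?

Mismatches occur at site 2 (A/T), site 4 (T/C), site 7 (T/A), site 11 (C/G), site 13 (G/T), site 19 (G/T), site 22 (G/A), site 25 (T/C).
That gives 8 mismatches out of 26 aligned sites, so the Hamming distance is 8.

8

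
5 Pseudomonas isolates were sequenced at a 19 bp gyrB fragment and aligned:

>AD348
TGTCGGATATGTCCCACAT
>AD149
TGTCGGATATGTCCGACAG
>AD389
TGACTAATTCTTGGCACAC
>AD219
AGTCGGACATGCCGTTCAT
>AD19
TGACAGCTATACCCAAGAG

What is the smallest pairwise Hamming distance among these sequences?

Pairwise Hamming distances:
  AD348 vs AD149: 2
  AD348 vs AD389: 9
  AD348 vs AD219: 6
  AD348 vs AD19: 8
  AD149 vs AD389: 10
  AD149 vs AD219: 7
  AD149 vs AD19: 7
  AD389 vs AD219: 13
  AD389 vs AD19: 12
  AD219 vs AD19: 11
The smallest is 2, between AD348 and AD149.

2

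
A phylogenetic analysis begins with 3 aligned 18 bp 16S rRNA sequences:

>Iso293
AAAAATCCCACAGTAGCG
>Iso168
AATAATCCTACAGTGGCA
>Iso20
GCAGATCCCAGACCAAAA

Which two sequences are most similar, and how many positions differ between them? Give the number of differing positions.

Pairwise Hamming distances:
  Iso293 vs Iso168: 4
  Iso293 vs Iso20: 9
  Iso168 vs Iso20: 11
The smallest is 4, between Iso293 and Iso168.

4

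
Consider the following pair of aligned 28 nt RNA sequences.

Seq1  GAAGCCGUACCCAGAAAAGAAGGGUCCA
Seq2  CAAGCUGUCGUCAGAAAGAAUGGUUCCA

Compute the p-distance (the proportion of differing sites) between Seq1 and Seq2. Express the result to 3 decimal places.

Differing sites — 1:G/C; 6:C/U; 9:A/C; 10:C/G; 11:C/U; 18:A/G; 19:G/A; 21:A/U; 24:G/U.
There are 9 differences over 28 sites, so p = 9/28 = 0.321.

0.321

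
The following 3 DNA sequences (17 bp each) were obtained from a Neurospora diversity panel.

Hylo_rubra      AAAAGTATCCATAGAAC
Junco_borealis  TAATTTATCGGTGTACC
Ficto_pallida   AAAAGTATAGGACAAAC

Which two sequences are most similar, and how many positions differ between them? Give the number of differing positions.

Pairwise Hamming distances:
  Hylo_rubra vs Junco_borealis: 8
  Hylo_rubra vs Ficto_pallida: 6
  Junco_borealis vs Ficto_pallida: 8
The smallest is 6, between Hylo_rubra and Ficto_pallida.

6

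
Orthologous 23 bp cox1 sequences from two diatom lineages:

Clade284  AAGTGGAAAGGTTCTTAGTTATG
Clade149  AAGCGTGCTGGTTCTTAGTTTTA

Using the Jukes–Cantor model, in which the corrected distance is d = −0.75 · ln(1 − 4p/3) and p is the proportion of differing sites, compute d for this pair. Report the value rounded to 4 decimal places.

0.3904

The sequences differ at positions 4 (T/C), 6 (G/T), 7 (A/G), 8 (A/C), 9 (A/T), 21 (A/T), 23 (G/A).
p = 7/23 = 0.304348.
d = −0.75 · ln(1 − (4/3)·0.304348) = −0.75 · ln(0.594203) = −0.75 · (-0.520534) = 0.3904.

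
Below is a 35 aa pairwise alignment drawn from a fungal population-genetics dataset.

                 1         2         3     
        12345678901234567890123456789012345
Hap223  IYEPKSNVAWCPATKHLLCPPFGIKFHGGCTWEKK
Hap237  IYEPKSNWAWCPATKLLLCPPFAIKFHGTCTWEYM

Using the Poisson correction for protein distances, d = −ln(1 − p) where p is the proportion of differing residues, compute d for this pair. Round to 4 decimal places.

0.1881

Differing sites — 8:V/W; 16:H/L; 23:G/A; 29:G/T; 34:K/Y; 35:K/M.
p = 6/35 = 0.171429.
d = −ln(1 − 0.171429) = −ln(0.828571) = 0.1881.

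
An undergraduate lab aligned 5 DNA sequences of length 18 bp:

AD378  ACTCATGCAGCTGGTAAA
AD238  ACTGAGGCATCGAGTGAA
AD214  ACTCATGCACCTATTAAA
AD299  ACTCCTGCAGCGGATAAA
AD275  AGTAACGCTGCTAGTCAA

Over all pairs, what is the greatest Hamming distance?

9

Pairwise Hamming distances:
  AD378 vs AD238: 6
  AD378 vs AD214: 3
  AD378 vs AD299: 3
  AD378 vs AD275: 6
  AD238 vs AD214: 6
  AD238 vs AD299: 7
  AD238 vs AD275: 7
  AD214 vs AD299: 5
  AD214 vs AD275: 7
  AD299 vs AD275: 9
The largest is 9, between AD299 and AD275.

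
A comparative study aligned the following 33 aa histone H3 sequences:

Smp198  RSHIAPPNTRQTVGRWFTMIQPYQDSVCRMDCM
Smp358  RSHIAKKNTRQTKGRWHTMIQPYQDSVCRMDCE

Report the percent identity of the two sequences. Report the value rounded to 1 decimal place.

84.8%

The sequences differ at positions 6 (P/K), 7 (P/K), 13 (V/K), 17 (F/H), 33 (M/E).
28 of the 33 sites match, so the percent identity is 28/33 × 100 = 84.8%.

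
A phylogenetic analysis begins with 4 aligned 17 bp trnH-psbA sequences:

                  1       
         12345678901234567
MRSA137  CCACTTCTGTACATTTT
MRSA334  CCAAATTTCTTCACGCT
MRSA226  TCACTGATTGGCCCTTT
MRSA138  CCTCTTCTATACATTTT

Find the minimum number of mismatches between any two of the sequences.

2

Pairwise Hamming distances:
  MRSA137 vs MRSA334: 8
  MRSA137 vs MRSA226: 8
  MRSA137 vs MRSA138: 2
  MRSA334 vs MRSA226: 11
  MRSA334 vs MRSA138: 9
  MRSA226 vs MRSA138: 9
The smallest is 2, between MRSA137 and MRSA138.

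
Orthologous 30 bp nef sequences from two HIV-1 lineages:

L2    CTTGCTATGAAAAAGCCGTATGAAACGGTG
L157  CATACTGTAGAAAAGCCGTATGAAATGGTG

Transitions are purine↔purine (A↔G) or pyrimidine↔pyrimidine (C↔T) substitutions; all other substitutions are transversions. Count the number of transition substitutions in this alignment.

Mismatches occur at site 2 (T/A, transversion), site 4 (G/A, transition), site 7 (A/G, transition), site 9 (G/A, transition), site 10 (A/G, transition), site 26 (C/T, transition).
Of the 6 differences, 5 transitions and 1 transversion, so the answer is 5.

5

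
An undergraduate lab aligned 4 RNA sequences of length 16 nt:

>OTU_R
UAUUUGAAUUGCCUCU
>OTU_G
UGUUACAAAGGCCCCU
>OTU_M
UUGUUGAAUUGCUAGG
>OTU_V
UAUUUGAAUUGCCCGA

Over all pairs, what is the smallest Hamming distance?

Pairwise Hamming distances:
  OTU_R vs OTU_G: 6
  OTU_R vs OTU_M: 6
  OTU_R vs OTU_V: 3
  OTU_G vs OTU_M: 10
  OTU_G vs OTU_V: 7
  OTU_M vs OTU_V: 5
The smallest is 3, between OTU_R and OTU_V.

3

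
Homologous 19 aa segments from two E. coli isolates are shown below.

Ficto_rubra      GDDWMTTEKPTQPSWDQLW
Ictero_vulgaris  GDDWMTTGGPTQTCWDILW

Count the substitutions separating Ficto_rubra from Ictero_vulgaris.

Mismatches occur at site 8 (E→G), site 9 (K→G), site 13 (P→T), site 14 (S→C), site 17 (Q→I).
That gives 5 mismatches out of 19 aligned sites, so the Hamming distance is 5.

5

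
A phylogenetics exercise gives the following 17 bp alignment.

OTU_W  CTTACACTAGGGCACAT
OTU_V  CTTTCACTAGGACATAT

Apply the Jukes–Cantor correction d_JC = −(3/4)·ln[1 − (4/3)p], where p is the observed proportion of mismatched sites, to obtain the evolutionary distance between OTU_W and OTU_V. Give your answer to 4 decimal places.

Differing sites — 4:A/T; 12:G/A; 15:C/T.
p = 3/17 = 0.176471.
d = −0.75 · ln(1 − (4/3)·0.176471) = −0.75 · ln(0.764705) = −0.75 · (-0.268265) = 0.2012.

0.2012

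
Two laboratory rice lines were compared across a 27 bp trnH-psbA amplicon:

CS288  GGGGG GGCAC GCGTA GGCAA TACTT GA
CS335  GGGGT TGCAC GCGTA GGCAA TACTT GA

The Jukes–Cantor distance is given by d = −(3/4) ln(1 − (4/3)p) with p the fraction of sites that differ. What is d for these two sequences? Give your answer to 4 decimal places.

0.0780

Differing sites — 5:G/T; 6:G/T.
p = 2/27 = 0.074074.
d = −0.75 · ln(1 − (4/3)·0.074074) = −0.75 · ln(0.901235) = −0.75 · (-0.103989) = 0.0780.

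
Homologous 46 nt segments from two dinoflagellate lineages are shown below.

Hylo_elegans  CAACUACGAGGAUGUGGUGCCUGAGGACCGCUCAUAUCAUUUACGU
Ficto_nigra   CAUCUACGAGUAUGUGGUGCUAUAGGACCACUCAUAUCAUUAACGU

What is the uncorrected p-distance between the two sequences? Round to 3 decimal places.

The sequences differ at positions 3 (A/U), 11 (G/U), 21 (C/U), 22 (U/A), 23 (G/U), 30 (G/A), 42 (U/A).
There are 7 differences over 46 sites, so p = 7/46 = 0.152.

0.152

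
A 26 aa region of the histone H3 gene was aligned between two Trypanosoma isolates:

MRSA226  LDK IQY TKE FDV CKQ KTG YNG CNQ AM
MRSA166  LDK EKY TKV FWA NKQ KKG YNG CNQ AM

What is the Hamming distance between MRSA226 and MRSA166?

7

Mismatches occur at site 4 (I/E), site 5 (Q/K), site 9 (E/V), site 11 (D/W), site 12 (V/A), site 13 (C/N), site 17 (T/K).
That gives 7 mismatches out of 26 aligned sites, so the Hamming distance is 7.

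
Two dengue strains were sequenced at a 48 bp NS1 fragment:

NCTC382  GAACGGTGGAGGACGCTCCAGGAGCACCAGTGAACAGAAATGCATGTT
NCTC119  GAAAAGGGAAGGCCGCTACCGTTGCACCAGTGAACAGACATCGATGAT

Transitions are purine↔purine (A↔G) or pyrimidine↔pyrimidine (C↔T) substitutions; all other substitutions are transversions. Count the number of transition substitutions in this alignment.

2

Mismatches occur at site 4 (C↔A, transversion), site 5 (G↔A, transition), site 7 (T↔G, transversion), site 9 (G↔A, transition), site 13 (A↔C, transversion), site 18 (C↔A, transversion), site 20 (A↔C, transversion), site 22 (G↔T, transversion), site 23 (A↔T, transversion), site 39 (A↔C, transversion), site 42 (G↔C, transversion), site 43 (C↔G, transversion), site 47 (T↔A, transversion).
Of the 13 differences, 2 transitions and 11 transversions, so the answer is 2.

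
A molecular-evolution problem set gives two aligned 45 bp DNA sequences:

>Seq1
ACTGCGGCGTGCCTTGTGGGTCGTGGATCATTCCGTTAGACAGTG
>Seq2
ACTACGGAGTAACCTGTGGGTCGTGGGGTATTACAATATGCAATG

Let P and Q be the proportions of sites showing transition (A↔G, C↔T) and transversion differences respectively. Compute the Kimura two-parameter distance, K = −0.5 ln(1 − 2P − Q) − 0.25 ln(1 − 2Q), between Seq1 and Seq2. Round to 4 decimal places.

0.4131

Mismatches occur at site 4 (G→A, transition), site 8 (C→A, transversion), site 11 (G→A, transition), site 12 (C→A, transversion), site 14 (T→C, transition), site 27 (A→G, transition), site 28 (T→G, transversion), site 29 (C→T, transition), site 33 (C→A, transversion), site 35 (G→A, transition), site 36 (T→A, transversion), site 39 (G→T, transversion), site 40 (A→G, transition), site 43 (G→A, transition).
Of the 14 differences, 8 transitions and 6 transversions over 45 sites: P = 8/45 = 0.177778, Q = 6/45 = 0.133333.
d = −0.5·ln(0.511111) − 0.25·ln(0.733334) = −0.5·(-0.671168) − 0.25·(-0.310154) = 0.4131.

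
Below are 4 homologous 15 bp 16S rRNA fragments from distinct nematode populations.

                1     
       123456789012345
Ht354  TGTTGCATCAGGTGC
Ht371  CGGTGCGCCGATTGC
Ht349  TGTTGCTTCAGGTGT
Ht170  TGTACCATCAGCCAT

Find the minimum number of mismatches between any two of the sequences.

Pairwise Hamming distances:
  Ht354 vs Ht371: 7
  Ht354 vs Ht349: 2
  Ht354 vs Ht170: 6
  Ht371 vs Ht349: 8
  Ht371 vs Ht170: 12
  Ht349 vs Ht170: 6
The smallest is 2, between Ht354 and Ht349.

2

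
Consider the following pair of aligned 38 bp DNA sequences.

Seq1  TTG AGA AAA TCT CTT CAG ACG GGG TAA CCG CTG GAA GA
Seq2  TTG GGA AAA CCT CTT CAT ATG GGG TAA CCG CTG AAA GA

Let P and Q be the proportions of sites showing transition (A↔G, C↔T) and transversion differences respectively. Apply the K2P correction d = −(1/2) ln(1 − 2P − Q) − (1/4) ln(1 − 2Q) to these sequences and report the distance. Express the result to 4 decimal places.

0.1487

The sequences differ at positions 4 (A/G, transition), 10 (T/C, transition), 18 (G/T, transversion), 20 (C/T, transition), 34 (G/A, transition).
Of the 5 differences, 4 transitions and 1 transversion over 38 sites: P = 4/38 = 0.105263, Q = 1/38 = 0.026316.
d = −0.5·ln(0.763158) − 0.25·ln(0.947368) = −0.5·(-0.270290) − 0.25·(-0.054068) = 0.1487.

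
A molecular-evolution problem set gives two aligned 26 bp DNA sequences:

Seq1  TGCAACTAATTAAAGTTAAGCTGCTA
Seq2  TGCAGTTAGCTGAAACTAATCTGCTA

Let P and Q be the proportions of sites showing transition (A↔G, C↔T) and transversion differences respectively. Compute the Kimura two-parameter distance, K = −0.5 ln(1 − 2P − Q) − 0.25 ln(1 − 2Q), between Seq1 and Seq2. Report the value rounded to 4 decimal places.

0.4501

Differing sites — 5:A/G (Ti); 6:C/T (Ti); 9:A/G (Ti); 10:T/C (Ti); 12:A/G (Ti); 15:G/A (Ti); 16:T/C (Ti); 20:G/T (Tv).
Of the 8 differences, 7 transitions and 1 transversion over 26 sites: P = 7/26 = 0.269231, Q = 1/26 = 0.038462.
d = −0.5·ln(0.423076) − 0.25·ln(0.923076) = −0.5·(-0.860203) − 0.25·(-0.080044) = 0.4501.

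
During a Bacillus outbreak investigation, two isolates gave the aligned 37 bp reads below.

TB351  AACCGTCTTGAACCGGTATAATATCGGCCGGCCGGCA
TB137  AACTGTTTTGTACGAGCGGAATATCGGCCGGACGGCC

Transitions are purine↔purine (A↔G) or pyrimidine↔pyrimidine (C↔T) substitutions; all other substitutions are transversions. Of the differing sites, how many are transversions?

5

The sequences differ at positions 4 (C/T, transition), 7 (C/T, transition), 11 (A/T, transversion), 14 (C/G, transversion), 15 (G/A, transition), 17 (T/C, transition), 18 (A/G, transition), 19 (T/G, transversion), 32 (C/A, transversion), 37 (A/C, transversion).
Of the 10 differences, 5 transitions and 5 transversions, so the answer is 5.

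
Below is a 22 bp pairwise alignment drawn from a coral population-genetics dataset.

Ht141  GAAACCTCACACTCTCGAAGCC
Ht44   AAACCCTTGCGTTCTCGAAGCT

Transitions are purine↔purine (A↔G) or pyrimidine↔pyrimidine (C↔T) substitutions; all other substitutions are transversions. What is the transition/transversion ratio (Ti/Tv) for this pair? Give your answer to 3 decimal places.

Differing sites — 1:G/A (Ti); 4:A/C (Tv); 8:C/T (Ti); 9:A/G (Ti); 11:A/G (Ti); 12:C/T (Ti); 22:C/T (Ti).
Of the 7 differences, 6 transitions and 1 transversion, so Ti/Tv = 6/1 = 6.000.

6.000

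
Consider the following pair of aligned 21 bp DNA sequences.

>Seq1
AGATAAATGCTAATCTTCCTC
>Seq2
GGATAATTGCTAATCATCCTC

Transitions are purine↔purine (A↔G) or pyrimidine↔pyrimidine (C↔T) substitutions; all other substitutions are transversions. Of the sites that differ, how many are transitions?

1

Differing sites — 1:A/G (Ti); 7:A/T (Tv); 16:T/A (Tv).
Of the 3 differences, 1 transition and 2 transversions, so the answer is 1.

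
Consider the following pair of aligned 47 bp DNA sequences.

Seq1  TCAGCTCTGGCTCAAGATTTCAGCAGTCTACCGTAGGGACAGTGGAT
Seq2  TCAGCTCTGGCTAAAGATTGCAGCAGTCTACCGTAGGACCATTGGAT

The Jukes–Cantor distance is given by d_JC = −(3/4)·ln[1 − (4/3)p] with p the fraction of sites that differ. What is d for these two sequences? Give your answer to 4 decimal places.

0.1147

Mismatches occur at site 13 (C→A), site 20 (T→G), site 38 (G→A), site 39 (A→C), site 42 (G→T).
p = 5/47 = 0.106383.
d = −0.75 · ln(1 − (4/3)·0.106383) = −0.75 · ln(0.858156) = −0.75 · (-0.152969) = 0.1147.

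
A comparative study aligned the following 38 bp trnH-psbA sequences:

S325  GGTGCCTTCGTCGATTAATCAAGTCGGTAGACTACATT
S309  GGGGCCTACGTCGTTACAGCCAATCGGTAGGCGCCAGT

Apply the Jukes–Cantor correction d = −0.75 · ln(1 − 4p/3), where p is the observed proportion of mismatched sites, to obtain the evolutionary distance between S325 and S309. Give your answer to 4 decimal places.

The sequences differ at positions 3 (T/G), 8 (T/A), 14 (A/T), 16 (T/A), 17 (A/C), 19 (T/G), 21 (A/C), 23 (G/A), 31 (A/G), 33 (T/G), 34 (A/C), 37 (T/G).
p = 12/38 = 0.315789.
d = −0.75 · ln(1 − (4/3)·0.315789) = −0.75 · ln(0.578948) = −0.75 · (-0.546543) = 0.4099.

0.4099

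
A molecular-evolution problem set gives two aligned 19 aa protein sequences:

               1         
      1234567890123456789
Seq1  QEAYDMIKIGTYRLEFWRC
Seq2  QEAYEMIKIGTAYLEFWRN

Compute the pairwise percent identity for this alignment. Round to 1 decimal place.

Differing sites — 5:D/E; 12:Y/A; 13:R/Y; 19:C/N.
15 of the 19 sites match, so the percent identity is 15/19 × 100 = 78.9%.

78.9%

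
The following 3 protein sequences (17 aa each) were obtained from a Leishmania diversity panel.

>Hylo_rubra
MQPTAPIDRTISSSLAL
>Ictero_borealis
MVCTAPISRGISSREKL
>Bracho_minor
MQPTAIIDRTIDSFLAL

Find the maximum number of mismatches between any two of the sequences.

Pairwise Hamming distances:
  Hylo_rubra vs Ictero_borealis: 7
  Hylo_rubra vs Bracho_minor: 3
  Ictero_borealis vs Bracho_minor: 9
The largest is 9, between Ictero_borealis and Bracho_minor.

9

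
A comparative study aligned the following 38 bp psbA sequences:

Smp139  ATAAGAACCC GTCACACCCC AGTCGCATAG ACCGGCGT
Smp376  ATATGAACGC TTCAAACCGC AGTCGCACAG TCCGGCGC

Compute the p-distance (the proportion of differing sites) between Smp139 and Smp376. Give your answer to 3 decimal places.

Differing sites — 4:A/T; 9:C/G; 11:G/T; 15:C/A; 19:C/G; 28:T/C; 31:A/T; 38:T/C.
There are 8 differences over 38 sites, so p = 8/38 = 0.211.

0.211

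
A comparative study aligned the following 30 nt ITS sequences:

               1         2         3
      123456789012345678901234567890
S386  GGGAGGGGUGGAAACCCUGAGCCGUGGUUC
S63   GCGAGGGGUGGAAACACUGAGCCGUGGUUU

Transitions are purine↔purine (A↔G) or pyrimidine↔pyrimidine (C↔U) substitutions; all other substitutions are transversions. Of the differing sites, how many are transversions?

Mismatches occur at site 2 (G↔C, transversion), site 16 (C↔A, transversion), site 30 (C↔U, transition).
Of the 3 differences, 1 transition and 2 transversions, so the answer is 2.

2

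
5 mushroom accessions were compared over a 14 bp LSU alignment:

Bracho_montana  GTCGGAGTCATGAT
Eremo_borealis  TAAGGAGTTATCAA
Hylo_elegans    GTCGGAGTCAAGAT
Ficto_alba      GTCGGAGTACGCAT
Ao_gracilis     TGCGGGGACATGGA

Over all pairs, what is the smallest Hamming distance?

1

Pairwise Hamming distances:
  Bracho_montana vs Eremo_borealis: 6
  Bracho_montana vs Hylo_elegans: 1
  Bracho_montana vs Ficto_alba: 4
  Bracho_montana vs Ao_gracilis: 6
  Eremo_borealis vs Hylo_elegans: 7
  Eremo_borealis vs Ficto_alba: 7
  Eremo_borealis vs Ao_gracilis: 7
  Hylo_elegans vs Ficto_alba: 4
  Hylo_elegans vs Ao_gracilis: 7
  Ficto_alba vs Ao_gracilis: 10
The smallest is 1, between Bracho_montana and Hylo_elegans.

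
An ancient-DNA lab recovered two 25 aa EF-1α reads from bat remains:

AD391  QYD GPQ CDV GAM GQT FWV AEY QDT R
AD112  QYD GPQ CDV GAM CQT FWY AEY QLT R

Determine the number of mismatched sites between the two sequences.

Differing sites — 13:G/C; 18:V/Y; 23:D/L.
That gives 3 mismatches out of 25 aligned sites, so the Hamming distance is 3.

3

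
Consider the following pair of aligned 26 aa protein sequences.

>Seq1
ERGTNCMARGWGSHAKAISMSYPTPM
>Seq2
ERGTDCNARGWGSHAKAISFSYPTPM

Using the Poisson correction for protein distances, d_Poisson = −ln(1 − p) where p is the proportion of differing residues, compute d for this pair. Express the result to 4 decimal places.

0.1226

Mismatches occur at site 5 (N↔D), site 7 (M↔N), site 20 (M↔F).
p = 3/26 = 0.115385.
d = −ln(1 − 0.115385) = −ln(0.884615) = 0.1226.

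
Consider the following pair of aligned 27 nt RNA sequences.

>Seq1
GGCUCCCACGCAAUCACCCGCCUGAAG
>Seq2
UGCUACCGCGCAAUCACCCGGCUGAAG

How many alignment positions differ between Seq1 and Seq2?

Differing sites — 1:G/U; 5:C/A; 8:A/G; 21:C/G.
That gives 4 mismatches out of 27 aligned sites, so the Hamming distance is 4.

4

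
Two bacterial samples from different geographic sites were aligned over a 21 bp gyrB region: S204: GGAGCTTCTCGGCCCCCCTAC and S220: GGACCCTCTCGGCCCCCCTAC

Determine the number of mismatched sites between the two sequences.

2

Mismatches occur at site 4 (G→C), site 6 (T→C).
That gives 2 mismatches out of 21 aligned sites, so the Hamming distance is 2.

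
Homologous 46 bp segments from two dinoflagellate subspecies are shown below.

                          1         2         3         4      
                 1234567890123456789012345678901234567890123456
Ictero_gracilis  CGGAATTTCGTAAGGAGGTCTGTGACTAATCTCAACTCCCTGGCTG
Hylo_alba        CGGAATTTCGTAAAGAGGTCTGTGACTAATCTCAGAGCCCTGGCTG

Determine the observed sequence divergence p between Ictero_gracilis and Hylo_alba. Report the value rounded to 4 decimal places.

0.0870

Differing sites — 14:G/A; 35:A/G; 36:C/A; 37:T/G.
There are 4 differences over 46 sites, so p = 4/46 = 0.0870.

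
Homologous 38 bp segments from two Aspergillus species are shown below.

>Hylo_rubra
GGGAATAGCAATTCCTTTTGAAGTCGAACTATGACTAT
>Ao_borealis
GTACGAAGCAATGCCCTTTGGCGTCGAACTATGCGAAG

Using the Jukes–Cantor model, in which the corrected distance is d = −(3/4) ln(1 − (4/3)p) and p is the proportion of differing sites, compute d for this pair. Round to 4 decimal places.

The sequences differ at positions 2 (G/T), 3 (G/A), 4 (A/C), 5 (A/G), 6 (T/A), 13 (T/G), 16 (T/C), 21 (A/G), 22 (A/C), 34 (A/C), 35 (C/G), 36 (T/A), 38 (T/G).
p = 13/38 = 0.342105.
d = −0.75 · ln(1 − (4/3)·0.342105) = −0.75 · ln(0.543860) = −0.75 · (-0.609063) = 0.4568.

0.4568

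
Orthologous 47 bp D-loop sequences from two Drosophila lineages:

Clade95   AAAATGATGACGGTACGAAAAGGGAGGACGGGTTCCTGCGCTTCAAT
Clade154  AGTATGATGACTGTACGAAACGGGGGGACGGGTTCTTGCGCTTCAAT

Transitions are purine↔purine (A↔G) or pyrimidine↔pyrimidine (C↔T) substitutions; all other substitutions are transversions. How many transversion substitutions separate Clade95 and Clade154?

Differing sites — 2:A/G (Ti); 3:A/T (Tv); 12:G/T (Tv); 21:A/C (Tv); 25:A/G (Ti); 36:C/T (Ti).
Of the 6 differences, 3 transitions and 3 transversions, so the answer is 3.

3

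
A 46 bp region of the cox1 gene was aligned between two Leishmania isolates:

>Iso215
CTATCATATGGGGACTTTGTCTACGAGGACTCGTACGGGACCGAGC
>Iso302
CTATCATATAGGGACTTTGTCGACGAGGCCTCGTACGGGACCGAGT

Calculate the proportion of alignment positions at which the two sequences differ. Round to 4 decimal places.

0.0870

The sequences differ at positions 10 (G/A), 22 (T/G), 29 (A/C), 46 (C/T).
There are 4 differences over 46 sites, so p = 4/46 = 0.0870.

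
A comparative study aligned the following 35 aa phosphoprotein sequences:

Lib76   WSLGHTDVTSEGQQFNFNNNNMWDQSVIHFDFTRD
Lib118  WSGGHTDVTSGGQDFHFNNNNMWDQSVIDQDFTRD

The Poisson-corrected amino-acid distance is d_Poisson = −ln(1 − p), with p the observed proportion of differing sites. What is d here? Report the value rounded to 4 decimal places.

Differing sites — 3:L/G; 11:E/G; 14:Q/D; 16:N/H; 29:H/D; 30:F/Q.
p = 6/35 = 0.171429.
d = −ln(1 − 0.171429) = −ln(0.828571) = 0.1881.

0.1881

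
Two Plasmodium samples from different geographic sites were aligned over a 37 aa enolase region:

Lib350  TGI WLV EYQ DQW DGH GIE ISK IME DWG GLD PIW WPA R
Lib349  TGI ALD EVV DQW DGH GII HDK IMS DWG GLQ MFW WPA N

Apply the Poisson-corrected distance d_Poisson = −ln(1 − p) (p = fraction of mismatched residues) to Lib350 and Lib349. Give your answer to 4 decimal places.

Differing sites — 4:W/A; 6:V/D; 8:Y/V; 9:Q/V; 18:E/I; 19:I/H; 20:S/D; 24:E/S; 30:D/Q; 31:P/M; 32:I/F; 37:R/N.
p = 12/37 = 0.324324.
d = −ln(1 − 0.324324) = −ln(0.675676) = 0.3920.

0.3920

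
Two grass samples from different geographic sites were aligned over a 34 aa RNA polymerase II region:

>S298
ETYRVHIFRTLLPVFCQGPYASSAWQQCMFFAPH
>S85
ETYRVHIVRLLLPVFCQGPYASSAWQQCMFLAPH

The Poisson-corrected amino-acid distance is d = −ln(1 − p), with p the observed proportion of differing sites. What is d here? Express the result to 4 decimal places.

0.0924

Differing sites — 8:F/V; 10:T/L; 31:F/L.
p = 3/34 = 0.088235.
d = −ln(1 − 0.088235) = −ln(0.911765) = 0.0924.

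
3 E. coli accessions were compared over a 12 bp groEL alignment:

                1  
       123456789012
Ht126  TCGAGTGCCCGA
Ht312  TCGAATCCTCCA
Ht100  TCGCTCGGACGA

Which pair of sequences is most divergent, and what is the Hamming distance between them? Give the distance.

Pairwise Hamming distances:
  Ht126 vs Ht312: 4
  Ht126 vs Ht100: 5
  Ht312 vs Ht100: 7
The largest is 7, between Ht312 and Ht100.

7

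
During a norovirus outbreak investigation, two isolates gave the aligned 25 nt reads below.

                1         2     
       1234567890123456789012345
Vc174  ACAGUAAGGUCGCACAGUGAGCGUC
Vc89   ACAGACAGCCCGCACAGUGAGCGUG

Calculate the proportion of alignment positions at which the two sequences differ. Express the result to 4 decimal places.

0.2000

Mismatches occur at site 5 (U→A), site 6 (A→C), site 9 (G→C), site 10 (U→C), site 25 (C→G).
There are 5 differences over 25 sites, so p = 5/25 = 0.2000.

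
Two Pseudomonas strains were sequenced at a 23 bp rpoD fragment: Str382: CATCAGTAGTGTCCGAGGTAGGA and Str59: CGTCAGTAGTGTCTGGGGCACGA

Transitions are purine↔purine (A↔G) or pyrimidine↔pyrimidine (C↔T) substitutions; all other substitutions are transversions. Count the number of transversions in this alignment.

Differing sites — 2:A/G (Ti); 14:C/T (Ti); 16:A/G (Ti); 19:T/C (Ti); 21:G/C (Tv).
Of the 5 differences, 4 transitions and 1 transversion, so the answer is 1.

1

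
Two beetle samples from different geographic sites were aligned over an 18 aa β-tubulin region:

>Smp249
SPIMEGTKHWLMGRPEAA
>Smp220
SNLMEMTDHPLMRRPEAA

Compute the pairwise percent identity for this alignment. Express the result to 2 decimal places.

Mismatches occur at site 2 (P↔N), site 3 (I↔L), site 6 (G↔M), site 8 (K↔D), site 10 (W↔P), site 13 (G↔R).
12 of the 18 sites match, so the percent identity is 12/18 × 100 = 66.67%.

66.67%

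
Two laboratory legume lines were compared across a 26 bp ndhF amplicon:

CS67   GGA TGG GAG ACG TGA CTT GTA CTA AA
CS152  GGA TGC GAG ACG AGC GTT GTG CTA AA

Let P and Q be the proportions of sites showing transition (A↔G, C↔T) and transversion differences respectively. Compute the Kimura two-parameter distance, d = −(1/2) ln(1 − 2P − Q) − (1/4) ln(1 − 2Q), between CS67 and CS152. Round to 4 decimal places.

The sequences differ at positions 6 (G/C, transversion), 13 (T/A, transversion), 15 (A/C, transversion), 16 (C/G, transversion), 21 (A/G, transition).
Of the 5 differences, 1 transition and 4 transversions over 26 sites: P = 1/26 = 0.038462, Q = 4/26 = 0.153846.
d = −0.5·ln(0.769230) − 0.25·ln(0.692308) = −0.5·(-0.262365) − 0.25·(-0.367724) = 0.2231.

0.2231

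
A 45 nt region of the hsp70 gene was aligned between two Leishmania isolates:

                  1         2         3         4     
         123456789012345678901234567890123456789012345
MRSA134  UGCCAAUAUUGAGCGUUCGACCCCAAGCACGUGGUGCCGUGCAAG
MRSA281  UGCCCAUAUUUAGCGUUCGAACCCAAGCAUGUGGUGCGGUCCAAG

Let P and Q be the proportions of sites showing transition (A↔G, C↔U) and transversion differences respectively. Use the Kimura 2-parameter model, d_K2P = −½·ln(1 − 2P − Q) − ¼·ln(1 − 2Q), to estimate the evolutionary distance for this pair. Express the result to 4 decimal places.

Mismatches occur at site 5 (A/C, transversion), site 11 (G/U, transversion), site 21 (C/A, transversion), site 30 (C/U, transition), site 38 (C/G, transversion), site 41 (G/C, transversion).
Of the 6 differences, 1 transition and 5 transversions over 45 sites: P = 1/45 = 0.022222, Q = 5/45 = 0.111111.
d = −0.5·ln(0.844445) − 0.25·ln(0.777778) = −0.5·(-0.169076) − 0.25·(-0.251314) = 0.1474.

0.1474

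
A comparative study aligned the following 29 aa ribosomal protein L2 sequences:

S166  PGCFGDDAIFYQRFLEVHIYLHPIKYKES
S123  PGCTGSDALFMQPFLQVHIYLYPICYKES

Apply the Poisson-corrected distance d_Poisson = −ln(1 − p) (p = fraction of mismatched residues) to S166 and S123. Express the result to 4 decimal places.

0.3228

Differing sites — 4:F/T; 6:D/S; 9:I/L; 11:Y/M; 13:R/P; 16:E/Q; 22:H/Y; 25:K/C.
p = 8/29 = 0.275862.
d = −ln(1 − 0.275862) = −ln(0.724138) = 0.3228.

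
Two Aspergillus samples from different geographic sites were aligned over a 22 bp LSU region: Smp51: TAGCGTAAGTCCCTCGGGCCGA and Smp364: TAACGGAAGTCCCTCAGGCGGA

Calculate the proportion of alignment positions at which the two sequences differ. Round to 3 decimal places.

0.182

Differing sites — 3:G/A; 6:T/G; 16:G/A; 20:C/G.
There are 4 differences over 22 sites, so p = 4/22 = 0.182.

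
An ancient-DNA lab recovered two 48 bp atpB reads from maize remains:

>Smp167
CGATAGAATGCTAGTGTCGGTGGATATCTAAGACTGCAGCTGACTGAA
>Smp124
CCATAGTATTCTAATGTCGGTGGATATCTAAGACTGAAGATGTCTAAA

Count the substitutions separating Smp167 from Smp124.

Mismatches occur at site 2 (G↔C), site 7 (A↔T), site 10 (G↔T), site 14 (G↔A), site 37 (C↔A), site 40 (C↔A), site 43 (A↔T), site 46 (G↔A).
That gives 8 mismatches out of 48 aligned sites, so the Hamming distance is 8.

8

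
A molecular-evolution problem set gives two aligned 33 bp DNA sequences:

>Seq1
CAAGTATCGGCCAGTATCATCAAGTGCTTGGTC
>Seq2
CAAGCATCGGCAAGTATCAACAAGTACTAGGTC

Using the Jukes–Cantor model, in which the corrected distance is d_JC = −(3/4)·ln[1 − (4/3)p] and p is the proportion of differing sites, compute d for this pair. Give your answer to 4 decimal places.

0.1693

The sequences differ at positions 5 (T/C), 12 (C/A), 20 (T/A), 26 (G/A), 29 (T/A).
p = 5/33 = 0.151515.
d = −0.75 · ln(1 − (4/3)·0.151515) = −0.75 · ln(0.797980) = −0.75 · (-0.225672) = 0.1693.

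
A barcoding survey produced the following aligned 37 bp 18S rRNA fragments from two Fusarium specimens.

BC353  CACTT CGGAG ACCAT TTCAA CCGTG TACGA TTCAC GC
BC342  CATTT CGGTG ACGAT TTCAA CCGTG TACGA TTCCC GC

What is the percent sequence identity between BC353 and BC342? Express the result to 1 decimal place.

Differing sites — 3:C/T; 9:A/T; 13:C/G; 34:A/C.
33 of the 37 sites match, so the percent identity is 33/37 × 100 = 89.2%.

89.2%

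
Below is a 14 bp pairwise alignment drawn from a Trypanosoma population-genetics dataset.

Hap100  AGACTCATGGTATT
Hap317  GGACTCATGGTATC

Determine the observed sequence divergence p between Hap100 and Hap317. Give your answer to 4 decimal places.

0.1429

The sequences differ at positions 1 (A/G), 14 (T/C).
There are 2 differences over 14 sites, so p = 2/14 = 0.1429.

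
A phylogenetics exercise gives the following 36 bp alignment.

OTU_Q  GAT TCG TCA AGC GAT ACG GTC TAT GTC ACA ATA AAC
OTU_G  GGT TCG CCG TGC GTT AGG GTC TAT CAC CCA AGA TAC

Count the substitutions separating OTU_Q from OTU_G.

11

The sequences differ at positions 2 (A/G), 7 (T/C), 9 (A/G), 10 (A/T), 14 (A/T), 17 (C/G), 25 (G/C), 26 (T/A), 28 (A/C), 32 (T/G), 34 (A/T).
That gives 11 mismatches out of 36 aligned sites, so the Hamming distance is 11.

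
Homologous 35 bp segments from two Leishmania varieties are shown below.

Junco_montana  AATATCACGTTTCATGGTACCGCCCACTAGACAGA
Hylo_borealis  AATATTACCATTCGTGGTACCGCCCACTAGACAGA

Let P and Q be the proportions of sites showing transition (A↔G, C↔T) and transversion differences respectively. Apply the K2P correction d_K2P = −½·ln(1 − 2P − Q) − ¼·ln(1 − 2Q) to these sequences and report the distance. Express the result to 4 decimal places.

0.1244

Mismatches occur at site 6 (C↔T, transition), site 9 (G↔C, transversion), site 10 (T↔A, transversion), site 14 (A↔G, transition).
Of the 4 differences, 2 transitions and 2 transversions over 35 sites: P = 2/35 = 0.057143, Q = 2/35 = 0.057143.
d = −0.5·ln(0.828571) − 0.25·ln(0.885714) = −0.5·(-0.188053) − 0.25·(-0.121361) = 0.1244.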